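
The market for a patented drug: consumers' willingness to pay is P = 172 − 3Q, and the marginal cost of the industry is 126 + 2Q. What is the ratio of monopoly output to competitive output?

Q_m/Q_c = 0.625

Monopoly sets MR = MC: 172 − 6Q = 126 + 2Q ⇒ Q = 5.75, P = 172 − 3·5.75 = 154.75.
Under competition P = MC: 172 − 3Q = 126 + 2Q ⇒ Q = 9.2, P = 144.4.
Ratio Q_m/Q_c = 5.75/9.2 = 0.625.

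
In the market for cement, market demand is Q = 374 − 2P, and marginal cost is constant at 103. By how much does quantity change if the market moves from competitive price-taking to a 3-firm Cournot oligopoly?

Inverting demand: P = 187 − 0.5Q.
Competitive firms price at marginal cost: P = 103, giving Q = 168.
In a 3-firm Cournot equilibrium, symmetry and the first-order condition give q = (187 − 103)/(2) = 42. So Q = 126 and P = 124.
Change in quantity: 126 − 168 = −42.

Quantity falls by 42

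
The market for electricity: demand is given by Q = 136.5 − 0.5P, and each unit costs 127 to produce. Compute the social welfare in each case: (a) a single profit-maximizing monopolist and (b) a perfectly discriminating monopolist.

Inverting demand: P = 273 − 2Q.
The monopolist equates marginal revenue to marginal cost: 273 − 4Q = 127, so Q = 36.5. From demand, P = 200.
CS = ½·(273 − 200)·36.5 = 1332.25; PS = (200 − 127)·36.5 = 2664.5; TS = 3996.75.
A perfectly discriminating monopolist sells every unit with P(Q) ≥ MC(Q), so output equals the competitive quantity Q = 73. Each buyer pays their reservation price, so CS = 0 and the firm captures all surplus.
TS = 5329 (equal to competitive TS).

Monopoly: TS = 3996.75; Perfect PD: TS = 5329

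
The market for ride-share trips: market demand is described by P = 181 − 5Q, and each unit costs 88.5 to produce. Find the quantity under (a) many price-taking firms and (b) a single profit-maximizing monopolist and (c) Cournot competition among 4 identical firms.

Competition: Q = 18.5; Monopoly: Q = 9.25; Cournot: Q = 14.8

Under competition P = MC = 88.5, so Q = (181 − 88.5)/5 = 18.5.
The monopolist equates marginal revenue to marginal cost: 181 − 10Q = 88.5, so Q = 9.25. From demand, P = 134.75.
In a 4-firm Cournot equilibrium, symmetry and the first-order condition give q = (181 − 88.5)/(25) = 3.7. So Q = 14.8 and P = 107.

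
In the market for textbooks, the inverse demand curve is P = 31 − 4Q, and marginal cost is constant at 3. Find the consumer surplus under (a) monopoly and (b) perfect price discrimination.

The monopolist equates marginal revenue to marginal cost: 31 − 8Q = 3, so Q = 3.5. From demand, P = 17.
CS = ½·(31 − 17)·3.5 = 24.5.
With perfect price discrimination, output is the efficient level Q = 7 (where demand meets MC), but every buyer pays their willingness to pay: CS = 0 and PS = total surplus.
CS = 0.

Monopoly: CS = 24.5; Perfect PD: CS = 0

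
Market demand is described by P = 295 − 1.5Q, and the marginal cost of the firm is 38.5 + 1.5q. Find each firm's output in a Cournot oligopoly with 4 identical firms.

With 4 symmetric Cournot firms, each firm's FOC gives 295 − 7.5q = 38.5 + 1.5q, so q = 28.5, Q = 4·28.5 = 114, and P = 124.

q_i = 28.5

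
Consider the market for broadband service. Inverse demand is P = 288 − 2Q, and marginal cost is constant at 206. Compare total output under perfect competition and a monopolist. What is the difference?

Q falls by 20.5

Perfect competition: P = MC = 206, so 288 − 2Q = 206 and Q = 41.
Monopoly sets MR = MC: 288 − 4Q = 206 ⇒ Q = 20.5, P = 288 − 2·20.5 = 247.
Change in total output: 20.5 − 41 = −20.5.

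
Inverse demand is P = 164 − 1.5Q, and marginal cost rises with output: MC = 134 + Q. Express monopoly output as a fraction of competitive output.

Q_m/Q_c = 0.625

Monopoly sets MR = MC: 164 − 3Q = 134 + Q ⇒ Q = 7.5, P = 164 − 1.5·7.5 = 152.75.
Competitive equilibrium sets price equal to marginal cost: 164 − 1.5Q = 134 + Q, so Q = 12 and P = 146.
Ratio Q_m/Q_c = 7.5/12 = 0.625.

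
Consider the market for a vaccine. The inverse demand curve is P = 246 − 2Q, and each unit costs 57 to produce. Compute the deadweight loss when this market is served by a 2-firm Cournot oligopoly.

Under competition P = MC = 57, so Q = (246 − 57)/2 = 94.5.
Cournot with 2 identical firms: the symmetric best-response condition is 246 − 6q = 57. Each firm produces q = 31.5, total output Q = 63, price P = 120.
DWL is the triangle between Q = 63 and Q = 94.5: ½·(94.5 − 63)·(120 − 57) = 992.25.

DWL = 992.25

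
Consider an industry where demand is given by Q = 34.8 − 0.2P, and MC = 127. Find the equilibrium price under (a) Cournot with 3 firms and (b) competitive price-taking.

Cournot: P = 138.75; Competition: P = 127

Inverting demand: P = 174 − 5Q.
With 3 symmetric Cournot firms, each firm's FOC gives 174 − 20q = 127, so q = 2.35, Q = 3·2.35 = 7.05, and P = 138.75.
Competitive firms price at marginal cost: P = 127, giving Q = 9.4.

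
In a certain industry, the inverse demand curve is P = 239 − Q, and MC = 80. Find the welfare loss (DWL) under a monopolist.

DWL = 3160.125

Competitive firms price at marginal cost: P = 80, giving Q = 159.
The monopolist equates marginal revenue to marginal cost: 239 − 2Q = 80, so Q = 79.5. From demand, P = 159.5.
DWL is the triangle between Q = 79.5 and Q = 159: ½·(159 − 79.5)·(159.5 − 80) = 3160.125.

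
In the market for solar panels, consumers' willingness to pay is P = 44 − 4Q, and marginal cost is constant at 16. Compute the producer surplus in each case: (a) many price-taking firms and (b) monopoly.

Competitive firms price at marginal cost: P = 16, giving Q = 7.
PS = (16 − 16)·7 = 0.
The monopolist equates marginal revenue to marginal cost: 44 − 8Q = 16, so Q = 3.5. From demand, P = 30.
PS = (30 − 16)·3.5 = 49.

Competition: PS = 0; Monopoly: PS = 49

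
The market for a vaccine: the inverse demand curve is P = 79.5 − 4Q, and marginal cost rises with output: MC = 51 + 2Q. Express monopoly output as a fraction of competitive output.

Q_m/Q_c = 0.6

The monopolist equates marginal revenue to marginal cost: 79.5 − 8Q = 51 + 2Q, so Q = 2.85. From demand, P = 68.1.
Under competition P = MC: 79.5 − 4Q = 51 + 2Q ⇒ Q = 4.75, P = 60.5.
Ratio Q_m/Q_c = 2.85/4.75 = 0.6.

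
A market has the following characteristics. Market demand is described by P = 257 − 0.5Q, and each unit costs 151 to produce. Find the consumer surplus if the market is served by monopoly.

CS = 2809

The monopolist equates marginal revenue to marginal cost: 257 − Q = 151, so Q = 106. From demand, P = 204.
CS = ½·(257 − 204)·106 = 2809.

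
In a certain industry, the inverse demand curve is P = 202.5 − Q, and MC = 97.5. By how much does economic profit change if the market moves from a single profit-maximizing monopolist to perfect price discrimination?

Monopoly sets MR = MC: 202.5 − 2Q = 97.5 ⇒ Q = 52.5, P = 202.5 − 52.5 = 150.
Profit = (150 − 97.5)·52.5 = 2756.25.
Under first-degree price discrimination the firm charges each unit its demand price and produces up to where P = MC, i.e. Q = 105. Consumer surplus is zero; producer surplus equals total surplus.
PS equals the full surplus area, 5512.5. Profit = 5512.5 = 5512.5.
Change in economic profit: 5512.5 − 2756.25 = 2756.25.

Economic profit rises by 2756.25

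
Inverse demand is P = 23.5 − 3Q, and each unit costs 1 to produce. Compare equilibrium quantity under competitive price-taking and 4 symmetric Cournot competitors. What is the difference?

Competitive firms price at marginal cost: P = 1, giving Q = 7.5.
In a 4-firm Cournot equilibrium, symmetry and the first-order condition give q = (23.5 − 1)/(15) = 1.5. So Q = 6 and P = 5.5.
Change in equilibrium quantity: 6 − 7.5 = −1.5.

Q falls by 1.5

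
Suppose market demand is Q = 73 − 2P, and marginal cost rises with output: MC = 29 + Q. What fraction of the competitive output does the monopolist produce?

Inverting demand: P = 36.5 − 0.5Q.
A monopolist chooses Q where MR = MC. MR = 36.5 − Q; setting this equal to 29 + Q gives Q = 3.75 and P = 34.625.
Competitive equilibrium sets price equal to marginal cost: 36.5 − 0.5Q = 29 + Q, so Q = 5 and P = 34.
Ratio Q_m/Q_c = 3.75/5 = 0.75.

Q_m/Q_c = 0.75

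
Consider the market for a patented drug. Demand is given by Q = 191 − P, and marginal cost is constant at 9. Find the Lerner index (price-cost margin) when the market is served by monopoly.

Lerner index = 0.91

Inverting demand: P = 191 − Q.
A monopolist chooses Q where MR = MC. MR = 191 − 2Q; setting this equal to 9 gives Q = 91 and P = 100.
Lerner index = (P − MC)/P = (100 − 9)/100 = 0.91.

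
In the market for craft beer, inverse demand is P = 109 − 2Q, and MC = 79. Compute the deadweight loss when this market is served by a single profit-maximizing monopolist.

Perfect competition: P = MC = 79, so 109 − 2Q = 79 and Q = 15.
The monopolist equates marginal revenue to marginal cost: 109 − 4Q = 79, so Q = 7.5. From demand, P = 94.
DWL is the triangle between Q = 7.5 and Q = 15: ½·(15 − 7.5)·(94 − 79) = 56.25.

DWL = 56.25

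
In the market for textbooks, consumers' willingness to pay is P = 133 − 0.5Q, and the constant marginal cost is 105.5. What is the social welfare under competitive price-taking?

Perfect competition: P = MC = 105.5, so 133 − 0.5Q = 105.5 and Q = 55.
CS = ½·(133 − 105.5)·55 = 756.25; PS = (105.5 − 105.5)·55 = 0; TS = 756.25.

TS = 756.25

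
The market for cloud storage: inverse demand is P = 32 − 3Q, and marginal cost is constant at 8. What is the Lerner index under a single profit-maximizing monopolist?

A monopolist chooses Q where MR = MC. MR = 32 − 6Q; setting this equal to 8 gives Q = 4 and P = 20.
Lerner index = (P − MC)/P = (20 − 8)/20 = 0.6.

Lerner index = 0.6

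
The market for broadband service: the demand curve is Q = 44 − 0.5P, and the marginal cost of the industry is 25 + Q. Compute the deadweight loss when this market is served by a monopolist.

Inverting demand: P = 88 − 2Q.
Competitive equilibrium sets price equal to marginal cost: 88 − 2Q = 25 + Q, so Q = 21 and P = 46.
A monopolist chooses Q where MR = MC. MR = 88 − 4Q; setting this equal to 25 + Q gives Q = 12.6 and P = 62.8.
CS = ½·(88 − 46)·21 = 441; PS = (46·21 − 25·21 − ½·1·21²) = 220.5; TS = 661.5.
CS = ½·(88 − 62.8)·12.6 = 158.76; PS = (62.8·12.6 − 25·12.6 − ½·1·12.6²) = 396.9; TS = 555.66.
DWL = 661.5 − 555.66 = 105.84.

DWL = 105.84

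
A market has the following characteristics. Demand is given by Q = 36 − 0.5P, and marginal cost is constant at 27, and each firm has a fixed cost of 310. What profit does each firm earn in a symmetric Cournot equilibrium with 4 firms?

Inverting demand: P = 72 − 2Q.
In a 4-firm Cournot equilibrium, symmetry and the first-order condition give q = (72 − 27)/(10) = 4.5. So Q = 18 and P = 36.
Each firm's profit = (36 − 27)·4.5 − 310 = −269.5.

π_i = −269.5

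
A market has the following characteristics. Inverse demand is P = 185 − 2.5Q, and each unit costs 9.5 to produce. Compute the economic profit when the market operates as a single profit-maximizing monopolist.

A monopolist chooses Q where MR = MC. MR = 185 − 5Q; setting this equal to 9.5 gives Q = 35.1 and P = 97.25.
Profit = (97.25 − 9.5)·35.1 = 3080.025.

Profit = 3080.025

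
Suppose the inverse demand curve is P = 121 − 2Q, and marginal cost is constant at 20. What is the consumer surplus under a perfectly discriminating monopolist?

CS = 0

With perfect price discrimination, output is the efficient level Q = 50.5 (where demand meets MC), but every buyer pays their willingness to pay: CS = 0 and PS = total surplus.
CS = 0.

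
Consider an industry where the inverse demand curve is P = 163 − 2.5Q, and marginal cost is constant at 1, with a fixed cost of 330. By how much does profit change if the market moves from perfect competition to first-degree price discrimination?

Perfect competition: P = MC = 1, so 163 − 2.5Q = 1 and Q = 64.8.
Profit = (1 − 1)·64.8 − 330 = −330.
With perfect price discrimination, output is the efficient level Q = 64.8 (where demand meets MC), but every buyer pays their willingness to pay: CS = 0 and PS = total surplus.
PS equals the full surplus area, 5248.8. Profit = 5248.8 − 330 = 4918.8.
Change in profit: 4918.8 − −330 = 5248.8.

Profit rises by 5248.8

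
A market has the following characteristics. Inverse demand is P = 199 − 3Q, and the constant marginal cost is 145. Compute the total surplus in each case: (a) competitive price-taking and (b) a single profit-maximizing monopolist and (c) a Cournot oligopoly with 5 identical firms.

Competitive firms price at marginal cost: P = 145, giving Q = 18.
CS = ½·(199 − 145)·18 = 486; PS = (145 − 145)·18 = 0; TS = 486.
Monopoly sets MR = MC: 199 − 6Q = 145 ⇒ Q = 9, P = 199 − 3·9 = 172.
CS = ½·(199 − 172)·9 = 121.5; PS = (172 − 145)·9 = 243; TS = 364.5.
With 5 symmetric Cournot firms, each firm's FOC gives 199 − 18q = 145, so q = 3, Q = 5·3 = 15, and P = 154.
CS = ½·(199 − 154)·15 = 337.5; PS = (154 − 145)·15 = 135; TS = 472.5.

Competition: TS = 486; Monopoly: TS = 364.5; Cournot: TS = 472.5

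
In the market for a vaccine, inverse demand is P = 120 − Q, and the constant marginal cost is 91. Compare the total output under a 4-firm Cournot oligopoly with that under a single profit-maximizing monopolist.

Cournot: Q = 23.2; Monopoly: Q = 14.5

With 4 symmetric Cournot firms, each firm's FOC gives 120 − 5q = 91, so q = 5.8, Q = 4·5.8 = 23.2, and P = 96.8.
The monopolist equates marginal revenue to marginal cost: 120 − 2Q = 91, so Q = 14.5. From demand, P = 105.5.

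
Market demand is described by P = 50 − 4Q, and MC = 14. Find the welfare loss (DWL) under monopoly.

DWL = 40.5

Competitive firms price at marginal cost: P = 14, giving Q = 9.
Monopoly sets MR = MC: 50 − 8Q = 14 ⇒ Q = 4.5, P = 50 − 4·4.5 = 32.
DWL is the triangle between Q = 4.5 and Q = 9: ½·(9 − 4.5)·(32 − 14) = 40.5.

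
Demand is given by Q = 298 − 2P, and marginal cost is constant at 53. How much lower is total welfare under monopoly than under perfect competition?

Inverting demand: P = 149 − 0.5Q.
Competitive firms price at marginal cost: P = 53, giving Q = 192.
CS = ½·(149 − 53)·192 = 9216; PS = (53 − 53)·192 = 0; TS = 9216.
A monopolist chooses Q where MR = MC. MR = 149 − Q; setting this equal to 53 gives Q = 96 and P = 101.
CS = ½·(149 − 101)·96 = 2304; PS = (101 − 53)·96 = 4608; TS = 6912.
Change in total welfare: 6912 − 9216 = −2304.

TS falls by 2304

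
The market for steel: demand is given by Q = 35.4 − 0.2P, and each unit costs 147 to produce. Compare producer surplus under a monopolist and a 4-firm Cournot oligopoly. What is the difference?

Inverting demand: P = 177 − 5Q.
The monopolist equates marginal revenue to marginal cost: 177 − 10Q = 147, so Q = 3. From demand, P = 162.
PS = (162 − 147)·3 = 45.
In a 4-firm Cournot equilibrium, symmetry and the first-order condition give q = (177 − 147)/(25) = 1.2. So Q = 4.8 and P = 153.
PS = (153 − 147)·4.8 = 28.8.
Change in producer surplus: 28.8 − 45 = −16.2.

PS falls by 16.2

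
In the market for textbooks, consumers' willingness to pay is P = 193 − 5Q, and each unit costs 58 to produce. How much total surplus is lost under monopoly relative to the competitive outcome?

DWL = 455.625

Under competition P = MC = 58, so Q = (193 − 58)/5 = 27.
A monopolist chooses Q where MR = MC. MR = 193 − 10Q; setting this equal to 58 gives Q = 13.5 and P = 125.5.
DWL is the triangle between Q = 13.5 and Q = 27: ½·(27 − 13.5)·(125.5 − 58) = 455.625.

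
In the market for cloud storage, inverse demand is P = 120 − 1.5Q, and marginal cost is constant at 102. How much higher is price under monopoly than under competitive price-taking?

P rises by 9

Competitive firms price at marginal cost: P = 102, giving Q = 12.
The monopolist equates marginal revenue to marginal cost: 120 − 3Q = 102, so Q = 6. From demand, P = 111.
Change in price: 111 − 102 = 9.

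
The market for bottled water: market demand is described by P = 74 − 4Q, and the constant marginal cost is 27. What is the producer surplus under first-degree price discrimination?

A perfectly discriminating monopolist sells every unit with P(Q) ≥ MC(Q), so output equals the competitive quantity Q = 11.75. Each buyer pays their reservation price, so CS = 0 and the firm captures all surplus.
PS = ½·(74 − 27)·11.75 = 276.125.

PS = 276.125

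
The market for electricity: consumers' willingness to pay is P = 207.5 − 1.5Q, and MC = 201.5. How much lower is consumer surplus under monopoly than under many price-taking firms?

Competitive firms price at marginal cost: P = 201.5, giving Q = 4.
CS = ½·(207.5 − 201.5)·4 = 12.
The monopolist equates marginal revenue to marginal cost: 207.5 − 3Q = 201.5, so Q = 2. From demand, P = 204.5.
CS = ½·(207.5 − 204.5)·2 = 3.
Change in consumer surplus: 3 − 12 = −9.

CS falls by 9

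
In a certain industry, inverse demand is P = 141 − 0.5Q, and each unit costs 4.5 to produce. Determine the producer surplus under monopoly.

PS = 9316.125

The monopolist equates marginal revenue to marginal cost: 141 − Q = 4.5, so Q = 136.5. From demand, P = 72.75.
PS = (72.75 − 4.5)·136.5 = 9316.125.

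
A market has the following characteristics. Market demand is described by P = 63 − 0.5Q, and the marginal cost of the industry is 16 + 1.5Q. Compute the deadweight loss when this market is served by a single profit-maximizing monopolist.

DWL = 22.09

Competitive equilibrium sets price equal to marginal cost: 63 − 0.5Q = 16 + 1.5Q, so Q = 23.5 and P = 51.25.
Monopoly sets MR = MC: 63 − Q = 16 + 1.5Q ⇒ Q = 18.8, P = 63 − 0.5·18.8 = 53.6.
CS = ½·(63 − 51.25)·23.5 = 2209/16; PS = (51.25·23.5 − 16·23.5 − ½·1.5·23.5²) = 6627/16; TS = 552.25.
CS = ½·(63 − 53.6)·18.8 = 88.36; PS = (53.6·18.8 − 16·18.8 − ½·1.5·18.8²) = 441.8; TS = 530.16.
DWL = 552.25 − 530.16 = 22.09.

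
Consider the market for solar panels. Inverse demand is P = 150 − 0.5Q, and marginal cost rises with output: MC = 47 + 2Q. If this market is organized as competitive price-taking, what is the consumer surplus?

Under competition P = MC: 150 − 0.5Q = 47 + 2Q ⇒ Q = 41.2, P = 129.4.
CS = ½·(150 − 129.4)·41.2 = 424.36.

CS = 424.36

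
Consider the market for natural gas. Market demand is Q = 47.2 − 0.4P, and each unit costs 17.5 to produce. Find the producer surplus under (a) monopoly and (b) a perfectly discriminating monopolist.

Inverting demand: P = 118 − 2.5Q.
Monopoly sets MR = MC: 118 − 5Q = 17.5 ⇒ Q = 20.1, P = 118 − 2.5·20.1 = 67.75.
PS = (67.75 − 17.5)·20.1 = 1010.025.
A perfectly discriminating monopolist sells every unit with P(Q) ≥ MC(Q), so output equals the competitive quantity Q = 40.2. Each buyer pays their reservation price, so CS = 0 and the firm captures all surplus.
PS = ½·(118 − 17.5)·40.2 = 2020.05.

Monopoly: PS = 1010.025; Perfect PD: PS = 2020.05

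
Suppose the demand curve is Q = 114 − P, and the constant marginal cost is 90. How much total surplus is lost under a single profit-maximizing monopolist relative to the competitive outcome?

DWL = 72

Inverting demand: P = 114 − Q.
Under competition P = MC = 90, so Q = (114 − 90)/1 = 24.
The monopolist equates marginal revenue to marginal cost: 114 − 2Q = 90, so Q = 12. From demand, P = 102.
DWL is the triangle between Q = 12 and Q = 24: ½·(24 − 12)·(102 − 90) = 72.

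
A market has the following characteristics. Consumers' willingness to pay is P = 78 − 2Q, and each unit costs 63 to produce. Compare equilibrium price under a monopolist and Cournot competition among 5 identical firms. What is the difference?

A monopolist chooses Q where MR = MC. MR = 78 − 4Q; setting this equal to 63 gives Q = 3.75 and P = 70.5.
In a 5-firm Cournot equilibrium, symmetry and the first-order condition give q = (78 − 63)/(12) = 1.25. So Q = 6.25 and P = 65.5.
Change in equilibrium price: 65.5 − 70.5 = −5.

Equilibrium price falls by 5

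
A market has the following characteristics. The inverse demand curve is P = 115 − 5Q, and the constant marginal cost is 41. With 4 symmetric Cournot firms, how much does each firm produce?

q_i = 2.96

With 4 symmetric Cournot firms, each firm's FOC gives 115 − 25q = 41, so q = 2.96, Q = 4·2.96 = 11.84, and P = 55.8.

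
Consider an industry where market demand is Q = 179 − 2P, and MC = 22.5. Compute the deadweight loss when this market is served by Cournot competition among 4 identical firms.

DWL = 179.56

Inverting demand: P = 89.5 − 0.5Q.
Perfect competition: P = MC = 22.5, so 89.5 − 0.5Q = 22.5 and Q = 134.
In a 4-firm Cournot equilibrium, symmetry and the first-order condition give q = (89.5 − 22.5)/(2.5) = 26.8. So Q = 107.2 and P = 35.9.
DWL is the triangle between Q = 107.2 and Q = 134: ½·(134 − 107.2)·(35.9 − 22.5) = 179.56.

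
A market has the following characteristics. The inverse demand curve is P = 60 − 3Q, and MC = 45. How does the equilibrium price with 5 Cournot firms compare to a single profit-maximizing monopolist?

Cournot with 5 identical firms: the symmetric best-response condition is 60 − 18q = 45. Each firm produces q = 5/6, total output Q = 25/6, price P = 47.5.
Monopoly sets MR = MC: 60 − 6Q = 45 ⇒ Q = 2.5, P = 60 − 3·2.5 = 52.5.

Cournot: P = 47.5; Monopoly: P = 52.5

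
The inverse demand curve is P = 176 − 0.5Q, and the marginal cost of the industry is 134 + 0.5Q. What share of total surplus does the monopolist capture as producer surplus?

PS/TS = 0.75

A monopolist chooses Q where MR = MC. MR = 176 − Q; setting this equal to 134 + 0.5Q gives Q = 28 and P = 162.
CS = ½·(176 − 162)·28 = 196.
PS = P·Q − VC(Q) = 162·28 − (134·28 + ½·0.5·28²) = 588.
Share captured = PS/TS = 588/784 = 0.75.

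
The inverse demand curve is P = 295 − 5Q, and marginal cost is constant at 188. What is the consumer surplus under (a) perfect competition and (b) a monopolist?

Competitive firms price at marginal cost: P = 188, giving Q = 21.4.
CS = ½·(295 − 188)·21.4 = 1144.9.
The monopolist equates marginal revenue to marginal cost: 295 − 10Q = 188, so Q = 10.7. From demand, P = 241.5.
CS = ½·(295 − 241.5)·10.7 = 286.225.

Competition: CS = 1144.9; Monopoly: CS = 286.225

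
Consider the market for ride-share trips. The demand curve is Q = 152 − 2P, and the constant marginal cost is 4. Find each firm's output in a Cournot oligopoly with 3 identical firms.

q_i = 36

Inverting demand: P = 76 − 0.5Q.
In a 3-firm Cournot equilibrium, symmetry and the first-order condition give q = (76 − 4)/(2) = 36. So Q = 108 and P = 22.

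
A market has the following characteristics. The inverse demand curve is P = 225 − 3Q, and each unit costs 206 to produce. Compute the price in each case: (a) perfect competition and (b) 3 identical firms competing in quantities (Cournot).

Competition: P = 206; Cournot: P = 210.75

Perfect competition: P = MC = 206, so 225 − 3Q = 206 and Q = 19/3.
With 3 symmetric Cournot firms, each firm's FOC gives 225 − 12q = 206, so q = 19/12, Q = 3·19/12 = 4.75, and P = 210.75.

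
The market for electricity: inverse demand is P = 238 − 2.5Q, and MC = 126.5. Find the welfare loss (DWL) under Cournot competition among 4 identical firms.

DWL = 99.458

Perfect competition: P = MC = 126.5, so 238 − 2.5Q = 126.5 and Q = 44.6.
Cournot with 4 identical firms: the symmetric best-response condition is 238 − 12.5q = 126.5. Each firm produces q = 8.92, total output Q = 35.68, price P = 148.8.
DWL is the triangle between Q = 35.68 and Q = 44.6: ½·(44.6 − 35.68)·(148.8 − 126.5) = 99.458.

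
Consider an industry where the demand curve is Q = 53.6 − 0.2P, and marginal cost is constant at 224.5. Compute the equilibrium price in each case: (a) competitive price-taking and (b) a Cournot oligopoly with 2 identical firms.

Inverting demand: P = 268 − 5Q.
Under competition P = MC = 224.5, so Q = (268 − 224.5)/5 = 8.7.
With 2 symmetric Cournot firms, each firm's FOC gives 268 − 15q = 224.5, so q = 2.9, Q = 2·2.9 = 5.8, and P = 239.

Competition: P = 224.5; Cournot: P = 239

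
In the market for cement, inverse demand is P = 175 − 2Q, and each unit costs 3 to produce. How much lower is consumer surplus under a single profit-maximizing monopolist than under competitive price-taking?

Perfect competition: P = MC = 3, so 175 − 2Q = 3 and Q = 86.
CS = ½·(175 − 3)·86 = 7396.
A monopolist chooses Q where MR = MC. MR = 175 − 4Q; setting this equal to 3 gives Q = 43 and P = 89.
CS = ½·(175 − 89)·43 = 1849.
Change in consumer surplus: 1849 − 7396 = −5547.

Consumer surplus falls by 5547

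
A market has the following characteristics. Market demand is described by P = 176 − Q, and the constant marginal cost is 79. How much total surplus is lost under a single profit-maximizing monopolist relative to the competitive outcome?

DWL = 1176.125

Under competition P = MC = 79, so Q = (176 − 79)/1 = 97.
The monopolist equates marginal revenue to marginal cost: 176 − 2Q = 79, so Q = 48.5. From demand, P = 127.5.
DWL is the triangle between Q = 48.5 and Q = 97: ½·(97 − 48.5)·(127.5 − 79) = 1176.125.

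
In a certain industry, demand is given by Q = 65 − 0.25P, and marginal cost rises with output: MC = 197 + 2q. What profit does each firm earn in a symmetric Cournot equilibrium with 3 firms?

Inverting demand: P = 260 − 4Q.
In a 3-firm Cournot equilibrium, symmetry and the first-order condition give q = (260 − 197)/(18) = 3.5. So Q = 10.5 and P = 218.
Each firm's profit = 218·3.5 − (197·3.5 + ½·2·3.5²) = 61.25.

π_i = 61.25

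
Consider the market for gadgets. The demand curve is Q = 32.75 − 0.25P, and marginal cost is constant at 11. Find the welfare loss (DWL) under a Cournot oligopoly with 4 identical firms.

DWL = 72

Inverting demand: P = 131 − 4Q.
Under competition P = MC = 11, so Q = (131 − 11)/4 = 30.
In a 4-firm Cournot equilibrium, symmetry and the first-order condition give q = (131 − 11)/(20) = 6. So Q = 24 and P = 35.
DWL is the triangle between Q = 24 and Q = 30: ½·(30 − 24)·(35 − 11) = 72.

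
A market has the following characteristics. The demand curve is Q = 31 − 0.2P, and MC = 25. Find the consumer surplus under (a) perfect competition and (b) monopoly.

Inverting demand: P = 155 − 5Q.
Perfect competition: P = MC = 25, so 155 − 5Q = 25 and Q = 26.
CS = ½·(155 − 25)·26 = 1690.
The monopolist equates marginal revenue to marginal cost: 155 − 10Q = 25, so Q = 13. From demand, P = 90.
CS = ½·(155 − 90)·13 = 422.5.

Competition: CS = 1690; Monopoly: CS = 422.5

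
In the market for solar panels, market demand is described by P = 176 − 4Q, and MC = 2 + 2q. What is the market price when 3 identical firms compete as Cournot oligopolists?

P = 60

In a 3-firm Cournot equilibrium, symmetry and the first-order condition give q = (176 − 2)/(18) = 29/3. So Q = 29 and P = 60.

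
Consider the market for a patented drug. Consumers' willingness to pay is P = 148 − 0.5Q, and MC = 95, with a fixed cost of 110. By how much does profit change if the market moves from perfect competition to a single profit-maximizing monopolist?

Under competition P = MC = 95, so Q = (148 − 95)/0.5 = 106.
Profit = (95 − 95)·106 − 110 = −110.
Monopoly sets MR = MC: 148 − Q = 95 ⇒ Q = 53, P = 148 − 0.5·53 = 121.5.
Profit = (121.5 − 95)·53 − 110 = 1294.5.
Change in profit: 1294.5 − −110 = 1404.5.

Profit rises by 1404.5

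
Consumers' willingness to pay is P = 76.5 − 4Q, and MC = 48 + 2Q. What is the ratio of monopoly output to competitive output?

Q_m/Q_c = 0.6

The monopolist equates marginal revenue to marginal cost: 76.5 − 8Q = 48 + 2Q, so Q = 2.85. From demand, P = 65.1.
Competitive equilibrium sets price equal to marginal cost: 76.5 − 4Q = 48 + 2Q, so Q = 4.75 and P = 57.5.
Ratio Q_m/Q_c = 2.85/4.75 = 0.6.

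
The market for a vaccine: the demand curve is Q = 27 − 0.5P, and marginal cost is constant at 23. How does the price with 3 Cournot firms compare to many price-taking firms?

Inverting demand: P = 54 − 2Q.
With 3 symmetric Cournot firms, each firm's FOC gives 54 − 8q = 23, so q = 3.875, Q = 3·3.875 = 11.625, and P = 30.75.
Under competition P = MC = 23, so Q = (54 − 23)/2 = 15.5.

Cournot: P = 30.75; Competition: P = 23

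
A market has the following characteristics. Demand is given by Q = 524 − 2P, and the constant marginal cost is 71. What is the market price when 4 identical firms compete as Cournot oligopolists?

Inverting demand: P = 262 − 0.5Q.
With 4 symmetric Cournot firms, each firm's FOC gives 262 − 2.5q = 71, so q = 76.4, Q = 4·76.4 = 305.6, and P = 109.2.

P = 109.2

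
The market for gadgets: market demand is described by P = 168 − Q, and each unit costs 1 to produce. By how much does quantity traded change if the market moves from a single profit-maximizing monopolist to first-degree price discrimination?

The monopolist equates marginal revenue to marginal cost: 168 − 2Q = 1, so Q = 83.5. From demand, P = 84.5.
A perfectly discriminating monopolist sells every unit with P(Q) ≥ MC(Q), so output equals the competitive quantity Q = 167. Each buyer pays their reservation price, so CS = 0 and the firm captures all surplus.
Change in quantity traded: 167 − 83.5 = 83.5.

Q rises by 83.5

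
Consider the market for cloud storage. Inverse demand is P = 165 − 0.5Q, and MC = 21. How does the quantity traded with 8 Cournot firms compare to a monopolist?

Cournot: Q = 256; Monopoly: Q = 144

Cournot with 8 identical firms: the symmetric best-response condition is 165 − 4.5q = 21. Each firm produces q = 32, total output Q = 256, price P = 37.
A monopolist chooses Q where MR = MC. MR = 165 − Q; setting this equal to 21 gives Q = 144 and P = 93.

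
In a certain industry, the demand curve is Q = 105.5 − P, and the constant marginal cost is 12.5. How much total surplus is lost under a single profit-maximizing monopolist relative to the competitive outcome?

DWL = 1081.125

Inverting demand: P = 105.5 − Q.
Perfect competition: P = MC = 12.5, so 105.5 − Q = 12.5 and Q = 93.
The monopolist equates marginal revenue to marginal cost: 105.5 − 2Q = 12.5, so Q = 46.5. From demand, P = 59.
DWL is the triangle between Q = 46.5 and Q = 93: ½·(93 − 46.5)·(59 − 12.5) = 1081.125.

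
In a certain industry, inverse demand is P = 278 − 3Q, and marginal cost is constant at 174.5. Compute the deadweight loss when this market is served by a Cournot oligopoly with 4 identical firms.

Competitive firms price at marginal cost: P = 174.5, giving Q = 34.5.
With 4 symmetric Cournot firms, each firm's FOC gives 278 − 15q = 174.5, so q = 6.9, Q = 4·6.9 = 27.6, and P = 195.2.
DWL is the triangle between Q = 27.6 and Q = 34.5: ½·(34.5 − 27.6)·(195.2 − 174.5) = 71.415.

DWL = 71.415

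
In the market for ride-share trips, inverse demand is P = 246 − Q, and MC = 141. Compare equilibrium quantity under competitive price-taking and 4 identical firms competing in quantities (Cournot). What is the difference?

Competitive firms price at marginal cost: P = 141, giving Q = 105.
With 4 symmetric Cournot firms, each firm's FOC gives 246 − 5q = 141, so q = 21, Q = 4·21 = 84, and P = 162.
Change in equilibrium quantity: 84 − 105 = −21.

Q falls by 21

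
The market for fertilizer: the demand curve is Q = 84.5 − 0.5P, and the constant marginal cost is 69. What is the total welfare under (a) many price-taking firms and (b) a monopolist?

Competition: TS = 2500; Monopoly: TS = 1875

Inverting demand: P = 169 − 2Q.
Competitive firms price at marginal cost: P = 69, giving Q = 50.
CS = ½·(169 − 69)·50 = 2500; PS = (69 − 69)·50 = 0; TS = 2500.
A monopolist chooses Q where MR = MC. MR = 169 − 4Q; setting this equal to 69 gives Q = 25 and P = 119.
CS = ½·(169 − 119)·25 = 625; PS = (119 − 69)·25 = 1250; TS = 1875.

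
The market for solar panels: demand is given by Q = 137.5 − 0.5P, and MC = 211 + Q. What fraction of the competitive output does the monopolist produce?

Inverting demand: P = 275 − 2Q.
Monopoly sets MR = MC: 275 − 4Q = 211 + Q ⇒ Q = 12.8, P = 275 − 2·12.8 = 249.4.
Under competition P = MC: 275 − 2Q = 211 + Q ⇒ Q = 64/3, P = 697/3.
Ratio Q_m/Q_c = 12.8/(64/3) = 0.6.

Q_m/Q_c = 0.6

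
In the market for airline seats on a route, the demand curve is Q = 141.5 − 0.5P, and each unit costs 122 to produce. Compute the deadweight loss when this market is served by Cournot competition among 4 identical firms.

DWL = 259.21

Inverting demand: P = 283 − 2Q.
Under competition P = MC = 122, so Q = (283 − 122)/2 = 80.5.
With 4 symmetric Cournot firms, each firm's FOC gives 283 − 10q = 122, so q = 16.1, Q = 4·16.1 = 64.4, and P = 154.2.
DWL is the triangle between Q = 64.4 and Q = 80.5: ½·(80.5 − 64.4)·(154.2 − 122) = 259.21.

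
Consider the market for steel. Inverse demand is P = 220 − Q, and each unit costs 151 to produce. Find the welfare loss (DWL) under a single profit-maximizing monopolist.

Competitive firms price at marginal cost: P = 151, giving Q = 69.
A monopolist chooses Q where MR = MC. MR = 220 − 2Q; setting this equal to 151 gives Q = 34.5 and P = 185.5.
DWL is the triangle between Q = 34.5 and Q = 69: ½·(69 − 34.5)·(185.5 − 151) = 595.125.

DWL = 595.125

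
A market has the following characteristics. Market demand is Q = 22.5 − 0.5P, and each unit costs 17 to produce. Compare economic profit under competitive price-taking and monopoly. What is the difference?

π rises by 98

Inverting demand: P = 45 − 2Q.
Perfect competition: P = MC = 17, so 45 − 2Q = 17 and Q = 14.
Profit = (17 − 17)·14 = 0.
A monopolist chooses Q where MR = MC. MR = 45 − 4Q; setting this equal to 17 gives Q = 7 and P = 31.
Profit = (31 − 17)·7 = 98.
Change in economic profit: 98 − 0 = 98.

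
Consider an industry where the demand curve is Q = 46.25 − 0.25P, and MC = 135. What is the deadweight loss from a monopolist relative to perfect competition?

DWL = 78.125

Inverting demand: P = 185 − 4Q.
Competitive firms price at marginal cost: P = 135, giving Q = 12.5.
A monopolist chooses Q where MR = MC. MR = 185 − 8Q; setting this equal to 135 gives Q = 6.25 and P = 160.
DWL is the triangle between Q = 6.25 and Q = 12.5: ½·(12.5 − 6.25)·(160 − 135) = 78.125.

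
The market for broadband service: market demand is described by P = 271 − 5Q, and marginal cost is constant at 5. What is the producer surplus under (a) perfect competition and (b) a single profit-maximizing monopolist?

Competition: PS = 0; Monopoly: PS = 3537.8

Under competition P = MC = 5, so Q = (271 − 5)/5 = 53.2.
PS = (5 − 5)·53.2 = 0.
Monopoly sets MR = MC: 271 − 10Q = 5 ⇒ Q = 26.6, P = 271 − 5·26.6 = 138.
PS = (138 − 5)·26.6 = 3537.8.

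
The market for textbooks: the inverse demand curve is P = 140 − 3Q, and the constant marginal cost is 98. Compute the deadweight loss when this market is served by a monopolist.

Competitive firms price at marginal cost: P = 98, giving Q = 14.
Monopoly sets MR = MC: 140 − 6Q = 98 ⇒ Q = 7, P = 140 − 3·7 = 119.
DWL is the triangle between Q = 7 and Q = 14: ½·(14 − 7)·(119 − 98) = 73.5.

DWL = 73.5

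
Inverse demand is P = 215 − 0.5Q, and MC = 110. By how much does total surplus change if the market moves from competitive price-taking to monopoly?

Total surplus falls by 2756.25

Perfect competition: P = MC = 110, so 215 − 0.5Q = 110 and Q = 210.
CS = ½·(215 − 110)·210 = 11025; PS = (110 − 110)·210 = 0; TS = 11025.
Monopoly sets MR = MC: 215 − Q = 110 ⇒ Q = 105, P = 215 − 0.5·105 = 162.5.
CS = ½·(215 − 162.5)·105 = 2756.25; PS = (162.5 − 110)·105 = 5512.5; TS = 8268.75.
Change in total surplus: 8268.75 − 11025 = −2756.25.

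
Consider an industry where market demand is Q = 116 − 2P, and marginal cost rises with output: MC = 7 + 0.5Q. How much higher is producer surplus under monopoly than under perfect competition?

Inverting demand: P = 58 − 0.5Q.
Competitive equilibrium sets price equal to marginal cost: 58 − 0.5Q = 7 + 0.5Q, so Q = 51 and P = 32.5.
PS = P·Q − VC(Q) = 32.5·51 − (7·51 + ½·0.5·51²) = 650.25.
The monopolist equates marginal revenue to marginal cost: 58 − Q = 7 + 0.5Q, so Q = 34. From demand, P = 41.
PS = P·Q − VC(Q) = 41·34 − (7·34 + ½·0.5·34²) = 867.
Change in producer surplus: 867 − 650.25 = 216.75.

PS rises by 216.75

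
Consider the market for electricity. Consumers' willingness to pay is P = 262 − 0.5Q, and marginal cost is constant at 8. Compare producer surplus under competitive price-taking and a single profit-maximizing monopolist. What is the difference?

Perfect competition: P = MC = 8, so 262 − 0.5Q = 8 and Q = 508.
PS = (8 − 8)·508 = 0.
The monopolist equates marginal revenue to marginal cost: 262 − Q = 8, so Q = 254. From demand, P = 135.
PS = (135 − 8)·254 = 32258.
Change in producer surplus: 32258 − 0 = 32258.

PS rises by 32258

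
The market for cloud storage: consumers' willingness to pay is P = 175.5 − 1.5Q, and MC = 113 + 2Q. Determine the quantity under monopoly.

The monopolist equates marginal revenue to marginal cost: 175.5 − 3Q = 113 + 2Q, so Q = 12.5. From demand, P = 156.75.

Q = 12.5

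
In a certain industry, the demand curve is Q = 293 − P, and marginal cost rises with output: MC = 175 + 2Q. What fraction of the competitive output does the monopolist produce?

Inverting demand: P = 293 − Q.
Monopoly sets MR = MC: 293 − 2Q = 175 + 2Q ⇒ Q = 29.5, P = 293 − 29.5 = 263.5.
Under competition P = MC: 293 − Q = 175 + 2Q ⇒ Q = 118/3, P = 761/3.
Ratio Q_m/Q_c = 29.5/(118/3) = 0.75.

Q_m/Q_c = 0.75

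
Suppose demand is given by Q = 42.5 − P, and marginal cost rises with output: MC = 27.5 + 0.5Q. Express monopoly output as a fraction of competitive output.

Inverting demand: P = 42.5 − Q.
The monopolist equates marginal revenue to marginal cost: 42.5 − 2Q = 27.5 + 0.5Q, so Q = 6. From demand, P = 36.5.
Competitive equilibrium sets price equal to marginal cost: 42.5 − Q = 27.5 + 0.5Q, so Q = 10 and P = 32.5.
Ratio Q_m/Q_c = 6/10 = 0.6.

Q_m/Q_c = 0.6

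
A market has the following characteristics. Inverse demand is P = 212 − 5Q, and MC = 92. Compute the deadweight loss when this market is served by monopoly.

Perfect competition: P = MC = 92, so 212 − 5Q = 92 and Q = 24.
The monopolist equates marginal revenue to marginal cost: 212 − 10Q = 92, so Q = 12. From demand, P = 152.
DWL is the triangle between Q = 12 and Q = 24: ½·(24 − 12)·(152 − 92) = 360.

DWL = 360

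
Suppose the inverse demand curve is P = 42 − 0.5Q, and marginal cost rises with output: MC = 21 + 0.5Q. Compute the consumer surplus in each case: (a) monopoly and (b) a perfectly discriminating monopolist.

A monopolist chooses Q where MR = MC. MR = 42 − Q; setting this equal to 21 + 0.5Q gives Q = 14 and P = 35.
CS = ½·(42 − 35)·14 = 49.
Under first-degree price discrimination the firm charges each unit its demand price and produces up to where P = MC, i.e. Q = 21. Consumer surplus is zero; producer surplus equals total surplus.
CS = 0.

Monopoly: CS = 49; Perfect PD: CS = 0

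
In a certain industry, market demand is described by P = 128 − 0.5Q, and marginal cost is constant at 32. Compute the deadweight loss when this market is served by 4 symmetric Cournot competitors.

DWL = 368.64

Perfect competition: P = MC = 32, so 128 − 0.5Q = 32 and Q = 192.
In a 4-firm Cournot equilibrium, symmetry and the first-order condition give q = (128 − 32)/(2.5) = 38.4. So Q = 153.6 and P = 51.2.
DWL is the triangle between Q = 153.6 and Q = 192: ½·(192 − 153.6)·(51.2 − 32) = 368.64.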